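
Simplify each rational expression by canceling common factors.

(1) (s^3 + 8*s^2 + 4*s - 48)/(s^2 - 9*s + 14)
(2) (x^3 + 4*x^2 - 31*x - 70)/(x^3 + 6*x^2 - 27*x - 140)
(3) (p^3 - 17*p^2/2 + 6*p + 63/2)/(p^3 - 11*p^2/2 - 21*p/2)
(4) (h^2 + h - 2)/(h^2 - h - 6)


(1) = (s^2 + 10*s + 24)/(s - 7)
(2) = (x + 2)/(x + 4)
(3) = (p - 3)/p
(4) = (h - 1)/(h - 3)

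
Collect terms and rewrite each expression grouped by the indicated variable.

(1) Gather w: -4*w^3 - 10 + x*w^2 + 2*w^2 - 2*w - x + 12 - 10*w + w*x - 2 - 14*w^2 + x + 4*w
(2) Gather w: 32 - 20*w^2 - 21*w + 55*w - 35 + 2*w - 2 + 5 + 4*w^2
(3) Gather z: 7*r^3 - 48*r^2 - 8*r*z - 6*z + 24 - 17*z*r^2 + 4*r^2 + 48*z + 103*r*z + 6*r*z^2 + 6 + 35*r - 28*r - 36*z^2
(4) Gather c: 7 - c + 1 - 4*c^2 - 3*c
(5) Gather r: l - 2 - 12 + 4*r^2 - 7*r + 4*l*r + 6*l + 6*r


(1) = -4*w^3 + w^2*(x - 12) + w*(x - 8)
(2) = -16*w^2 + 36*w
(3) = 7*r^3 - 44*r^2 + 7*r + z^2*(6*r - 36) + z*(-17*r^2 + 95*r + 42) + 30
(4) = -4*c^2 - 4*c + 8
(5) = 7*l + 4*r^2 + r*(4*l - 1) - 14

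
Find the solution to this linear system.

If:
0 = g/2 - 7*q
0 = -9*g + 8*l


Then:
g = 14*q
l = 63*q/4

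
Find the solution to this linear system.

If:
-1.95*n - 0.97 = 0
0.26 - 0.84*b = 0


Then:
b = 0.31
n = -0.50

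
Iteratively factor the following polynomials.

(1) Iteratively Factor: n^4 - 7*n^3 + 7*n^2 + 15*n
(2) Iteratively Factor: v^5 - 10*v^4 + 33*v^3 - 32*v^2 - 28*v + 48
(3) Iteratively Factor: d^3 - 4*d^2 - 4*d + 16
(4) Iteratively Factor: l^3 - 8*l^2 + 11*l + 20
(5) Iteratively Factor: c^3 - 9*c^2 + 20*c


(1) = (n + 1)*(n^3 - 8*n^2 + 15*n) = (n - 5)*(n + 1)*(n^2 - 3*n) = n*(n - 5)*(n + 1)*(n - 3)
(2) = (v - 2)*(v^4 - 8*v^3 + 17*v^2 + 2*v - 24) = (v - 2)^2*(v^3 - 6*v^2 + 5*v + 12) = (v - 4)*(v - 2)^2*(v^2 - 2*v - 3) = (v - 4)*(v - 3)*(v - 2)^2*(v + 1)
(3) = (d + 2)*(d^2 - 6*d + 8) = (d - 2)*(d + 2)*(d - 4)
(4) = (l - 4)*(l^2 - 4*l - 5) = (l - 4)*(l + 1)*(l - 5)
(5) = (c - 5)*(c^2 - 4*c) = c*(c - 5)*(c - 4)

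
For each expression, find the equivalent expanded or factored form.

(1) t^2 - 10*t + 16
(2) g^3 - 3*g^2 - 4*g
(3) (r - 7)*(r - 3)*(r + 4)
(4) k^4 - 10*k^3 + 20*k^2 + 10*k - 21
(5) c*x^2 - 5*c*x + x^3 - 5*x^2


(1) = (t - 8)*(t - 2)
(2) = g*(g - 4)*(g + 1)
(3) = r^3 - 6*r^2 - 19*r + 84
(4) = (k - 7)*(k - 3)*(k - 1)*(k + 1)
(5) = x*(c + x)*(x - 5)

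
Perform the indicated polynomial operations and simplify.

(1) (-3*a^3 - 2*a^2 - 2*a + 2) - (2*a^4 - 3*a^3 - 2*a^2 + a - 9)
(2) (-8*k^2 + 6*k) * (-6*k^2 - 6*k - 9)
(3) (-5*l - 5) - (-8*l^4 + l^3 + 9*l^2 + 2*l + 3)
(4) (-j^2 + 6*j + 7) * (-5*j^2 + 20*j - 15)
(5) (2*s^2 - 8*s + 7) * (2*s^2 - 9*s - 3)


(1) = -2*a^4 - 3*a + 11
(2) = 48*k^4 + 12*k^3 + 36*k^2 - 54*k
(3) = 8*l^4 - l^3 - 9*l^2 - 7*l - 8
(4) = 5*j^4 - 50*j^3 + 100*j^2 + 50*j - 105
(5) = 4*s^4 - 34*s^3 + 80*s^2 - 39*s - 21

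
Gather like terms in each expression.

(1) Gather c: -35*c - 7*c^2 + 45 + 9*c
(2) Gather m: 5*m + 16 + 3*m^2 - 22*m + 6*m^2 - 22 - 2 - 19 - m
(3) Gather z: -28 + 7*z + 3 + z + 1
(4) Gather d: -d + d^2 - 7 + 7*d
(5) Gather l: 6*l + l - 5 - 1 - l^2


(1) = -7*c^2 - 26*c + 45
(2) = 9*m^2 - 18*m - 27
(3) = 8*z - 24
(4) = d^2 + 6*d - 7
(5) = -l^2 + 7*l - 6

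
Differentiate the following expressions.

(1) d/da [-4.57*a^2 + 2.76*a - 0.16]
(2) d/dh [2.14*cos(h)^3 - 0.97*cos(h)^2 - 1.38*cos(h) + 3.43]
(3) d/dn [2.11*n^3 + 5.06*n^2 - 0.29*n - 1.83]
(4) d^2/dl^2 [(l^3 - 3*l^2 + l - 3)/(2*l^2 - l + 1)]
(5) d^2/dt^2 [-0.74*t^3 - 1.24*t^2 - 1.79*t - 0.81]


(1) = 2.76 - 9.14*a
(2) = (-6.42*cos(h)^2 + 1.94*cos(h) + 1.38)*sin(h)
(3) = 6.33*n^2 + 10.12*n - 0.29
(4) = 2*(-3*l^3 - 21*l^2 + 15*l + 1)/(8*l^6 - 12*l^5 + 18*l^4 - 13*l^3 + 9*l^2 - 3*l + 1)
(5) = -4.44*t - 2.48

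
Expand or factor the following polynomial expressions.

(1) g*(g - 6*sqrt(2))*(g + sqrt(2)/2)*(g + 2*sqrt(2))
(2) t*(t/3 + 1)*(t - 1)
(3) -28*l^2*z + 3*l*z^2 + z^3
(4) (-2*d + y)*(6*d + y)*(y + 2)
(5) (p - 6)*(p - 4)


(1) = g^4 - 7*sqrt(2)*g^3/2 - 28*g^2 - 12*sqrt(2)*g
(2) = t^3/3 + 2*t^2/3 - t
(3) = z*(-4*l + z)*(7*l + z)
(4) = -12*d^2*y - 24*d^2 + 4*d*y^2 + 8*d*y + y^3 + 2*y^2
(5) = p^2 - 10*p + 24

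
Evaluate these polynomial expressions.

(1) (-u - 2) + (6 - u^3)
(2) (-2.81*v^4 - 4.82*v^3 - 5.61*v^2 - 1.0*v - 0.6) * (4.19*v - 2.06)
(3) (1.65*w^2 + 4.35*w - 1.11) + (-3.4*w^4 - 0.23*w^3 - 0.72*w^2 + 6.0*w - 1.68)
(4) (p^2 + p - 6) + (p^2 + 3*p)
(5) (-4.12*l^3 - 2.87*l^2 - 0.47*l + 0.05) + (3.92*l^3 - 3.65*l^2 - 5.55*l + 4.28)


(1) = -u^3 - u + 4
(2) = -11.7739*v^5 - 14.4072*v^4 - 13.5767*v^3 + 7.3666*v^2 - 0.454*v + 1.236
(3) = -3.4*w^4 - 0.23*w^3 + 0.93*w^2 + 10.35*w - 2.79
(4) = 2*p^2 + 4*p - 6
(5) = -0.2*l^3 - 6.52*l^2 - 6.02*l + 4.33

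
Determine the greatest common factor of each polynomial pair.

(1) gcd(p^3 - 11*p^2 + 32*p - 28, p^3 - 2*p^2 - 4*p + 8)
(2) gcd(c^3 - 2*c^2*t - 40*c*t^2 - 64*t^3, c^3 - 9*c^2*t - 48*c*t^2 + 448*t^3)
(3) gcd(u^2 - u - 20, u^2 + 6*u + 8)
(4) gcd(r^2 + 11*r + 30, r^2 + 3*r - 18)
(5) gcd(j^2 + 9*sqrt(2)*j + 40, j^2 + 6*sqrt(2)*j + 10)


(1) = p^2 - 4*p + 4
(2) = -c + 8*t
(3) = u + 4
(4) = gcd((r + 5)*(r + 6), (r - 3)*(r + 6)) = r + 6
(5) = gcd((j + 4*sqrt(2))*(j + 5*sqrt(2)), (j + sqrt(2))*(j + 5*sqrt(2))) = j + 5*sqrt(2)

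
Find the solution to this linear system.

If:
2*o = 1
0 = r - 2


Then:
o = 1/2
r = 2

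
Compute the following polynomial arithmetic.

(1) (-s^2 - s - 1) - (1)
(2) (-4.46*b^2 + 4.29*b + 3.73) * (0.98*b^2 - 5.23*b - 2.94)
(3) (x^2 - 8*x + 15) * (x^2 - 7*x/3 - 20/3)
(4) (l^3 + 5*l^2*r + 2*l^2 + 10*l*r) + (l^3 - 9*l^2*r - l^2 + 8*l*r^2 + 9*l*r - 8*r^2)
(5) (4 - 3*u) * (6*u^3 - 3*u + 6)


(1) = -s^2 - s - 2
(2) = -4.3708*b^4 + 27.53*b^3 - 5.6689*b^2 - 32.1205*b - 10.9662
(3) = x^4 - 31*x^3/3 + 27*x^2 + 55*x/3 - 100
(4) = 2*l^3 - 4*l^2*r + l^2 + 8*l*r^2 + 19*l*r - 8*r^2
(5) = -18*u^4 + 24*u^3 + 9*u^2 - 30*u + 24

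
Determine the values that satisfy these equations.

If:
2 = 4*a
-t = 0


Then:
a = 1/2
t = 0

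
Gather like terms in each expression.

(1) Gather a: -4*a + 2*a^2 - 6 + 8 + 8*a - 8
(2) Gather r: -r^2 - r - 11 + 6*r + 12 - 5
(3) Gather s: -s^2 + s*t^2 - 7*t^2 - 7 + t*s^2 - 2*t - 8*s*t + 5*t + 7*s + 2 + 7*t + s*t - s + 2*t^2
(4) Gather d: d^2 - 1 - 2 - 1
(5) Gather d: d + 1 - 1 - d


(1) = 2*a^2 + 4*a - 6
(2) = -r^2 + 5*r - 4
(3) = s^2*(t - 1) + s*(t^2 - 7*t + 6) - 5*t^2 + 10*t - 5
(4) = d^2 - 4
(5) = 0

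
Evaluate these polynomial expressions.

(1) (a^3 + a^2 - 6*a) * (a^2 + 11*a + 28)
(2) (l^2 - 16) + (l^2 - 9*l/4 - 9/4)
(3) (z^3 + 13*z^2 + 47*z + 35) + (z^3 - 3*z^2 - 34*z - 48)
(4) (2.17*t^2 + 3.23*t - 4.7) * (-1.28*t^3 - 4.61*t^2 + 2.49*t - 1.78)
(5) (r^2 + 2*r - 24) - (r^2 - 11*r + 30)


(1) = a^5 + 12*a^4 + 33*a^3 - 38*a^2 - 168*a
(2) = 2*l^2 - 9*l/4 - 73/4
(3) = 2*z^3 + 10*z^2 + 13*z - 13
(4) = -2.7776*t^5 - 14.1381*t^4 - 3.471*t^3 + 25.8471*t^2 - 17.4524*t + 8.366
(5) = 13*r - 54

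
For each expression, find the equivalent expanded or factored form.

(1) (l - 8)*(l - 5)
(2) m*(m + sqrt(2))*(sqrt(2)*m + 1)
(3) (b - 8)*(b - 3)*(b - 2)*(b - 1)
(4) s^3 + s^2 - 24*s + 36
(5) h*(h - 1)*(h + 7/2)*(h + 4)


(1) = l^2 - 13*l + 40
(2) = sqrt(2)*m^3 + 3*m^2 + sqrt(2)*m
(3) = b^4 - 14*b^3 + 59*b^2 - 94*b + 48
(4) = (s - 3)*(s - 2)*(s + 6)
(5) = h^4 + 13*h^3/2 + 13*h^2/2 - 14*h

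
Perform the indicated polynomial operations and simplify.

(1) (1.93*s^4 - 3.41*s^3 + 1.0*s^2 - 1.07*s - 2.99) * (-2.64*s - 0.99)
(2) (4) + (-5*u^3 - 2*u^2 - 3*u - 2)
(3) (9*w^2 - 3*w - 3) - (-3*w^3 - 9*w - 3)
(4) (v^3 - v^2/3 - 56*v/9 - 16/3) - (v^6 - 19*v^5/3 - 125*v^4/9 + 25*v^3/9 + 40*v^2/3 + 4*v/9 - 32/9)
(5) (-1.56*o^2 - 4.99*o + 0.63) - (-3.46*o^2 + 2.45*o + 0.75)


(1) = -5.0952*s^5 + 7.0917*s^4 + 0.7359*s^3 + 1.8348*s^2 + 8.9529*s + 2.9601
(2) = -5*u^3 - 2*u^2 - 3*u + 2
(3) = 3*w^3 + 9*w^2 + 6*w
(4) = -v^6 + 19*v^5/3 + 125*v^4/9 - 16*v^3/9 - 41*v^2/3 - 20*v/3 - 16/9
(5) = 1.9*o^2 - 7.44*o - 0.12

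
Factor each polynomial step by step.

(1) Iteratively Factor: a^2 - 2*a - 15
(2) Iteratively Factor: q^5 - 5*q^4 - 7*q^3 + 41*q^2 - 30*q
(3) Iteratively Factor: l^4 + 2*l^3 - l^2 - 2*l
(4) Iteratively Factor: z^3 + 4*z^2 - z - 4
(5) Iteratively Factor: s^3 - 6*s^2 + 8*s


(1) = (a - 5)*(a + 3)
(2) = (q - 1)*(q^4 - 4*q^3 - 11*q^2 + 30*q) = (q - 1)*(q + 3)*(q^3 - 7*q^2 + 10*q) = (q - 2)*(q - 1)*(q + 3)*(q^2 - 5*q) = (q - 5)*(q - 2)*(q - 1)*(q + 3)*(q)
(3) = (l)*(l^3 + 2*l^2 - l - 2) = l*(l - 1)*(l^2 + 3*l + 2) = l*(l - 1)*(l + 1)*(l + 2)
(4) = (z + 1)*(z^2 + 3*z - 4) = (z - 1)*(z + 1)*(z + 4)
(5) = (s - 4)*(s^2 - 2*s) = s*(s - 4)*(s - 2)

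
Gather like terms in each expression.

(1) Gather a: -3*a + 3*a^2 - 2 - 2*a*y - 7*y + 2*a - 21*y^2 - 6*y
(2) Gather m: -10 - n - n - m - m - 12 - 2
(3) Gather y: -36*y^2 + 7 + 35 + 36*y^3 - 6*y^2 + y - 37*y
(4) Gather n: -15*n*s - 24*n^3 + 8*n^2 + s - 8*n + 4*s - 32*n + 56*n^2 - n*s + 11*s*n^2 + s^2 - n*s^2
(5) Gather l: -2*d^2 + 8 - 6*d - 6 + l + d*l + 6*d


(1) = 3*a^2 + a*(-2*y - 1) - 21*y^2 - 13*y - 2
(2) = -2*m - 2*n - 24
(3) = 36*y^3 - 42*y^2 - 36*y + 42
(4) = -24*n^3 + n^2*(11*s + 64) + n*(-s^2 - 16*s - 40) + s^2 + 5*s
(5) = -2*d^2 + l*(d + 1) + 2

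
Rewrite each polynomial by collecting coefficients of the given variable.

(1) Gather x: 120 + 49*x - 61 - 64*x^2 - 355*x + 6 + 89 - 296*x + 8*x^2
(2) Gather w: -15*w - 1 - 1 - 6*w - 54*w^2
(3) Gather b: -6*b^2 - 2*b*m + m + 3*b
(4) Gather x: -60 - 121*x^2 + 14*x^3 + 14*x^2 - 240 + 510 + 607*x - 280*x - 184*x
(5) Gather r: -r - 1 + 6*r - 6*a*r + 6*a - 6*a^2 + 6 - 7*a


(1) = -56*x^2 - 602*x + 154
(2) = -54*w^2 - 21*w - 2
(3) = -6*b^2 + b*(3 - 2*m) + m
(4) = 14*x^3 - 107*x^2 + 143*x + 210
(5) = -6*a^2 - a + r*(5 - 6*a) + 5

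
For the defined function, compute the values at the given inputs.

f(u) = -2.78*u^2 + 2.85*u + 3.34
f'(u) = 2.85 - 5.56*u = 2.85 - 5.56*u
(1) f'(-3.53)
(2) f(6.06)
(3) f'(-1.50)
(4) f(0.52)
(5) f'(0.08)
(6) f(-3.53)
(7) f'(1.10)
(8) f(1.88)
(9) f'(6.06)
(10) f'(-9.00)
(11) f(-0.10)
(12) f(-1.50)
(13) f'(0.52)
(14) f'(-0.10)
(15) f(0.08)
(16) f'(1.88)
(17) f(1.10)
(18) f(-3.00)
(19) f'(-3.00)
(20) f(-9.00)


(1) = 22.48
(2) = -81.48
(3) = 11.19
(4) = 4.07
(5) = 2.41
(6) = -41.36
(7) = -3.27
(8) = -1.13
(9) = -30.84
(10) = 52.89
(11) = 3.03
(12) = -7.19
(13) = -0.04
(14) = 3.41
(15) = 3.55
(16) = -7.60
(17) = 3.11
(18) = -30.23
(19) = 19.53
(20) = -247.49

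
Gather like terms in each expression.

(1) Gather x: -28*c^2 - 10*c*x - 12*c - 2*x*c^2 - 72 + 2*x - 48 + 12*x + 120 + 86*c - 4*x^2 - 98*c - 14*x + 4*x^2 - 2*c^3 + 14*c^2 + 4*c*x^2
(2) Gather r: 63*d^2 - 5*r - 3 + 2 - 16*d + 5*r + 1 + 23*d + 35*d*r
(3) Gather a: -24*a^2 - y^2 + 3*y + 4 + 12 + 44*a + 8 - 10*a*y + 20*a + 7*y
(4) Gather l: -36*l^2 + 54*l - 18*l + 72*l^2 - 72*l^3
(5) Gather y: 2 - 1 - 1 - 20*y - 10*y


(1) = -2*c^3 - 14*c^2 + 4*c*x^2 - 24*c + x*(-2*c^2 - 10*c)
(2) = 63*d^2 + 35*d*r + 7*d
(3) = -24*a^2 + a*(64 - 10*y) - y^2 + 10*y + 24
(4) = -72*l^3 + 36*l^2 + 36*l
(5) = -30*y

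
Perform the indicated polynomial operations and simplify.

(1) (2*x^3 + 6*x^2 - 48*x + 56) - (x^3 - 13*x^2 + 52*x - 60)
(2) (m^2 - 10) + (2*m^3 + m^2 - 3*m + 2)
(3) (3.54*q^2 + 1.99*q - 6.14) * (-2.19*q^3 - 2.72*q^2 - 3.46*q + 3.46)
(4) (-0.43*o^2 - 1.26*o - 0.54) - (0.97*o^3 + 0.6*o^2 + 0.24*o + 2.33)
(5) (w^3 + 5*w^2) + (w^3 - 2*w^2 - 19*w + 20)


(1) = x^3 + 19*x^2 - 100*x + 116
(2) = 2*m^3 + 2*m^2 - 3*m - 8
(3) = -7.7526*q^5 - 13.9869*q^4 - 4.2146*q^3 + 22.0638*q^2 + 28.1298*q - 21.2444
(4) = -0.97*o^3 - 1.03*o^2 - 1.5*o - 2.87
(5) = 2*w^3 + 3*w^2 - 19*w + 20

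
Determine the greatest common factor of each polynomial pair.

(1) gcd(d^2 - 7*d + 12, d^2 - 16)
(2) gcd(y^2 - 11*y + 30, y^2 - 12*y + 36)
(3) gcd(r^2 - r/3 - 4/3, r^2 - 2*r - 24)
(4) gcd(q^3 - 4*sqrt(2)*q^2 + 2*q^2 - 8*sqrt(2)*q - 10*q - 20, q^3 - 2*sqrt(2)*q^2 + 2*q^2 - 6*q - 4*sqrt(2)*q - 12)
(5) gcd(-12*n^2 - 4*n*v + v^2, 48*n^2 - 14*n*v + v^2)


(1) = d - 4
(2) = gcd((y - 6)*(y - 5), (y - 6)^2) = y - 6
(3) = gcd((r - 4/3)*(r + 1), (r - 6)*(r + 4)) = 1
(4) = q^2 + q*(sqrt(2) + 2) + 2*sqrt(2)
(5) = -6*n + v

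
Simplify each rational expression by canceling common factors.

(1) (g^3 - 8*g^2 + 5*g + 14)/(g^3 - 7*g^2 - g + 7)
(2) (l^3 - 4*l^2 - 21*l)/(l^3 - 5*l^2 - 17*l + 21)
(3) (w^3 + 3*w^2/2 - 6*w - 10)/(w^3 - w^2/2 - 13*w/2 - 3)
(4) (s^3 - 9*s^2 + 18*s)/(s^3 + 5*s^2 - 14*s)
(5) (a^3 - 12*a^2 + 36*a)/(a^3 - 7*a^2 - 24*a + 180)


(1) = (g - 2)/(g - 1)
(2) = l/(l - 1)
(3) = (2*w^2 - w - 10)/(2*w^2 - 5*w - 3)
(4) = (s^2 - 9*s + 18)/(s^2 + 5*s - 14)
(5) = a/(a + 5)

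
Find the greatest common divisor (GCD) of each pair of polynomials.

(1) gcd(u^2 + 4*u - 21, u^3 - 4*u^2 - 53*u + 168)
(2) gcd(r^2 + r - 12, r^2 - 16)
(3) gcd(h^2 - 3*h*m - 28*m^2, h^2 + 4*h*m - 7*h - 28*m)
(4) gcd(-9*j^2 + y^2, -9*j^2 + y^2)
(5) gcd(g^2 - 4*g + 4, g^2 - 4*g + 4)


(1) = u^2 + 4*u - 21
(2) = gcd((r - 3)*(r + 4), (r - 4)*(r + 4)) = r + 4
(3) = gcd((h - 7*m)*(h + 4*m), (h - 7)*(h + 4*m)) = h + 4*m
(4) = gcd((-3*j + y)*(3*j + y), (-3*j + y)*(3*j + y)) = -9*j^2 + y^2
(5) = gcd((g - 2)^2, (g - 2)^2) = g^2 - 4*g + 4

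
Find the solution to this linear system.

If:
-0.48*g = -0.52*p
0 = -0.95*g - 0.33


Then:
g = -0.35
p = -0.32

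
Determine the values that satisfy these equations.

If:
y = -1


Then:
y = -1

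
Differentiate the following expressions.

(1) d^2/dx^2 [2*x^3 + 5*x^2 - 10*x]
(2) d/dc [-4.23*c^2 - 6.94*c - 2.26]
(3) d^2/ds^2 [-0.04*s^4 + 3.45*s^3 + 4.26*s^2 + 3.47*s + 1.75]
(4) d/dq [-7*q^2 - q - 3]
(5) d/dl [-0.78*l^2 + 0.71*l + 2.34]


(1) = 12*x + 10
(2) = -8.46*c - 6.94
(3) = -0.48*s^2 + 20.7*s + 8.52
(4) = -14*q - 1
(5) = 0.71 - 1.56*l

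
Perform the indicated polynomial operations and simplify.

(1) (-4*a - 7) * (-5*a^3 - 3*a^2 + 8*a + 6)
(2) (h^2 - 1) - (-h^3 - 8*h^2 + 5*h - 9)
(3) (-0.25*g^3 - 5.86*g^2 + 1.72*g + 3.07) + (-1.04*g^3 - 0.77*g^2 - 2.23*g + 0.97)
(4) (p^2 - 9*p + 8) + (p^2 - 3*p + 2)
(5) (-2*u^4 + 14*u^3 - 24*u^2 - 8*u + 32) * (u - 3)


(1) = 20*a^4 + 47*a^3 - 11*a^2 - 80*a - 42
(2) = h^3 + 9*h^2 - 5*h + 8
(3) = -1.29*g^3 - 6.63*g^2 - 0.51*g + 4.04
(4) = 2*p^2 - 12*p + 10
(5) = -2*u^5 + 20*u^4 - 66*u^3 + 64*u^2 + 56*u - 96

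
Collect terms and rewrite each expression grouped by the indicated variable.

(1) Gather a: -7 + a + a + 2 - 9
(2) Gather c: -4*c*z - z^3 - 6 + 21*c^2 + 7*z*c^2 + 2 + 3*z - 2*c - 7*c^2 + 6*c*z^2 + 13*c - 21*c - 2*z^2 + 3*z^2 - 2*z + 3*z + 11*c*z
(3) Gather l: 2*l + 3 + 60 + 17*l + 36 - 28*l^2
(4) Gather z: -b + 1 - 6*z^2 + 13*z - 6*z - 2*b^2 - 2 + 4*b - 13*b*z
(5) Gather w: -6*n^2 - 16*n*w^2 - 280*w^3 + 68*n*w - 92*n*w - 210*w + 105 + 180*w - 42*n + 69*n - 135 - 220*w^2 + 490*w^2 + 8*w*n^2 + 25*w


(1) = 2*a - 14
(2) = c^2*(7*z + 14) + c*(6*z^2 + 7*z - 10) - z^3 + z^2 + 4*z - 4
(3) = -28*l^2 + 19*l + 99
(4) = -2*b^2 + 3*b - 6*z^2 + z*(7 - 13*b) - 1
(5) = -6*n^2 + 27*n - 280*w^3 + w^2*(270 - 16*n) + w*(8*n^2 - 24*n - 5) - 30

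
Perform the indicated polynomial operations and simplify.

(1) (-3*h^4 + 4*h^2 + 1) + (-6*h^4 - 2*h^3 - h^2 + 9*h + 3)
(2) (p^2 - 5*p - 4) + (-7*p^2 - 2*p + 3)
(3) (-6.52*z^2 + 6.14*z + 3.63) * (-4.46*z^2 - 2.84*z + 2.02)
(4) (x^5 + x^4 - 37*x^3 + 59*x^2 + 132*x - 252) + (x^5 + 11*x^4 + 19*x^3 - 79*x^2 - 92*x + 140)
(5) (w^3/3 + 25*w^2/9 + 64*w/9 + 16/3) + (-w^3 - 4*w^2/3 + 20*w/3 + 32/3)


(1) = -9*h^4 - 2*h^3 + 3*h^2 + 9*h + 4
(2) = -6*p^2 - 7*p - 1
(3) = 29.0792*z^4 - 8.8676*z^3 - 46.7978*z^2 + 2.0936*z + 7.3326
(4) = 2*x^5 + 12*x^4 - 18*x^3 - 20*x^2 + 40*x - 112
(5) = -2*w^3/3 + 13*w^2/9 + 124*w/9 + 16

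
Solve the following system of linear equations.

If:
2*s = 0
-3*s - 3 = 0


Then:
No Solution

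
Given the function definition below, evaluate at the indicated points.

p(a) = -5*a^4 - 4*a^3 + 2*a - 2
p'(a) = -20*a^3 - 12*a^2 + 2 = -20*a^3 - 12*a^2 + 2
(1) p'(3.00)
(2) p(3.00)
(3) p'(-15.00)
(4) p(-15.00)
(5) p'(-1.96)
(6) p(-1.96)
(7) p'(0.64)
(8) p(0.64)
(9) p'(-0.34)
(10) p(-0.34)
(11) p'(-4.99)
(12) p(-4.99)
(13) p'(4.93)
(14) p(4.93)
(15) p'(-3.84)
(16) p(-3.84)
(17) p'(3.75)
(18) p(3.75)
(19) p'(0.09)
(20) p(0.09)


(1) = -646.00
(2) = -509.00
(3) = 64802.00
(4) = -239657.00
(5) = 106.49
(6) = -49.59
(7) = -8.16
(8) = -2.61
(9) = 1.40
(10) = -2.59
(11) = 2188.23
(12) = -2615.05
(13) = -2686.12
(14) = -3425.07
(15) = 957.51
(16) = -870.35
(17) = -1221.44
(18) = -1194.21
(19) = 1.89
(20) = -1.82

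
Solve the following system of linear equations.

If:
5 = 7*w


Then:
w = 5/7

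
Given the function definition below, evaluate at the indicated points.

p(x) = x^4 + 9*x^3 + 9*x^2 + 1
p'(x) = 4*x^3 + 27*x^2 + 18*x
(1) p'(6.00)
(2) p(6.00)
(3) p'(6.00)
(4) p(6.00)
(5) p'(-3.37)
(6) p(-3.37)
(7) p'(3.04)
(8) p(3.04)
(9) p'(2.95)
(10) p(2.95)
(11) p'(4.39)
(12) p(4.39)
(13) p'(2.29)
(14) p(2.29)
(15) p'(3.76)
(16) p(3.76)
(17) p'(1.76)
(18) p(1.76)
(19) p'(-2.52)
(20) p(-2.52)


(1) = 1944.00
(2) = 3565.00
(3) = 1944.00
(4) = 3565.00
(5) = 92.89
(6) = -112.26
(7) = 416.62
(8) = 422.43
(9) = 390.76
(10) = 386.11
(11) = 937.78
(12) = 1307.30
(13) = 230.85
(14) = 183.78
(15) = 662.02
(16) = 806.53
(17) = 137.12
(18) = 87.54
(19) = 62.09
(20) = -45.55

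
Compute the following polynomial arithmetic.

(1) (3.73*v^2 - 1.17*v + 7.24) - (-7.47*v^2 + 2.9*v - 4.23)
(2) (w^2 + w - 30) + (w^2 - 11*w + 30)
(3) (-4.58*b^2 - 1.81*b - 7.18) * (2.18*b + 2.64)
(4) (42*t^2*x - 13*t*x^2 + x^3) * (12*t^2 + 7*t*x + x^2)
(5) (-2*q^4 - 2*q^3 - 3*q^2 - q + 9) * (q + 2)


(1) = 11.2*v^2 - 4.07*v + 11.47
(2) = 2*w^2 - 10*w
(3) = -9.9844*b^3 - 16.037*b^2 - 20.4308*b - 18.9552
(4) = 504*t^4*x + 138*t^3*x^2 - 37*t^2*x^3 - 6*t*x^4 + x^5
(5) = -2*q^5 - 6*q^4 - 7*q^3 - 7*q^2 + 7*q + 18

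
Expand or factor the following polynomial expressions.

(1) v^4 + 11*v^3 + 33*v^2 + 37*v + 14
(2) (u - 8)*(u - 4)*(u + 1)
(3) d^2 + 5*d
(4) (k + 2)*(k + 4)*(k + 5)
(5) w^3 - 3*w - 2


(1) = (v + 1)^2*(v + 2)*(v + 7)
(2) = u^3 - 11*u^2 + 20*u + 32
(3) = d*(d + 5)
(4) = k^3 + 11*k^2 + 38*k + 40
(5) = (w - 2)*(w + 1)^2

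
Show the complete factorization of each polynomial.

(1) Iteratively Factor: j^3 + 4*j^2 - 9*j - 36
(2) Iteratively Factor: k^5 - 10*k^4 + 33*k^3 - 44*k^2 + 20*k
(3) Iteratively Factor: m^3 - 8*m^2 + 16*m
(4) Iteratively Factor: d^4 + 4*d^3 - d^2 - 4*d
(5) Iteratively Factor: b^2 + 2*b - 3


(1) = (j - 3)*(j^2 + 7*j + 12) = (j - 3)*(j + 3)*(j + 4)
(2) = (k - 5)*(k^4 - 5*k^3 + 8*k^2 - 4*k) = (k - 5)*(k - 1)*(k^3 - 4*k^2 + 4*k) = (k - 5)*(k - 2)*(k - 1)*(k^2 - 2*k) = (k - 5)*(k - 2)^2*(k - 1)*(k)
(3) = (m - 4)*(m^2 - 4*m) = m*(m - 4)*(m - 4)
(4) = (d)*(d^3 + 4*d^2 - d - 4) = d*(d + 4)*(d^2 - 1) = d*(d + 1)*(d + 4)*(d - 1)
(5) = (b + 3)*(b - 1)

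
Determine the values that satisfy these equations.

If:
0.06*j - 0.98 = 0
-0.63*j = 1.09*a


Then:
a = -9.44
j = 16.33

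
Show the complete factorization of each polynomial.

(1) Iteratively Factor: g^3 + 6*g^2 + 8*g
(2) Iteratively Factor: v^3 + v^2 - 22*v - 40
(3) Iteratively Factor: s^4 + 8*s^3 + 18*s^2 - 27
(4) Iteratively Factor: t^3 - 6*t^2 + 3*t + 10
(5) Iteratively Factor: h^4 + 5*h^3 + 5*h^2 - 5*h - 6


(1) = (g + 2)*(g^2 + 4*g) = g*(g + 2)*(g + 4)
(2) = (v - 5)*(v^2 + 6*v + 8) = (v - 5)*(v + 2)*(v + 4)
(3) = (s + 3)*(s^3 + 5*s^2 + 3*s - 9) = (s + 3)^2*(s^2 + 2*s - 3) = (s - 1)*(s + 3)^2*(s + 3)
(4) = (t - 2)*(t^2 - 4*t - 5) = (t - 5)*(t - 2)*(t + 1)
(5) = (h - 1)*(h^3 + 6*h^2 + 11*h + 6) = (h - 1)*(h + 2)*(h^2 + 4*h + 3) = (h - 1)*(h + 2)*(h + 3)*(h + 1)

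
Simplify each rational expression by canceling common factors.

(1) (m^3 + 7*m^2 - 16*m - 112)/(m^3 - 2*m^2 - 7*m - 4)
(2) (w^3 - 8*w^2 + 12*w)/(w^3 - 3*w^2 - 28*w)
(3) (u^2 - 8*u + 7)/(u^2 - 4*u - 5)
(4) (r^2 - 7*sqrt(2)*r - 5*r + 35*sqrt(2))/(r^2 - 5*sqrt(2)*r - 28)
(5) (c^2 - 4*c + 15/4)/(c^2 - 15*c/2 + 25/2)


(1) = (m^2 + 11*m + 28)/(m^2 + 2*m + 1)
(2) = (w^2 - 8*w + 12)/(w^2 - 3*w - 28)
(3) = (u^2 - 8*u + 7)/(u^2 - 4*u - 5)
(4) = (r - 5)/(r + 2*sqrt(2))
(5) = (2*c - 3)/(2*c - 10)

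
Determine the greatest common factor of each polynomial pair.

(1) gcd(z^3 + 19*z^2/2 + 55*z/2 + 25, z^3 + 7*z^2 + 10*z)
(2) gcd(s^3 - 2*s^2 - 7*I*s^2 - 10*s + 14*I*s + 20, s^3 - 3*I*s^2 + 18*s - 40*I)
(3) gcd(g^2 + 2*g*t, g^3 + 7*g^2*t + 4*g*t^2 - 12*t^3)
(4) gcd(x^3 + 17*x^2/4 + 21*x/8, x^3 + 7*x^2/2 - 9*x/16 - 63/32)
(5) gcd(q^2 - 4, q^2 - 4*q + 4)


(1) = gcd((z + 2)*(z + 5/2)*(z + 5), z*(z + 2)*(z + 5)) = z^2 + 7*z + 10
(2) = gcd((s - 2)*(s - 5*I)*(s - 2*I), (s - 5*I)*(s - 2*I)*(s + 4*I)) = s^2 - 7*I*s - 10
(3) = g + 2*t
(4) = x^2 + 17*x/4 + 21/8
(5) = q - 2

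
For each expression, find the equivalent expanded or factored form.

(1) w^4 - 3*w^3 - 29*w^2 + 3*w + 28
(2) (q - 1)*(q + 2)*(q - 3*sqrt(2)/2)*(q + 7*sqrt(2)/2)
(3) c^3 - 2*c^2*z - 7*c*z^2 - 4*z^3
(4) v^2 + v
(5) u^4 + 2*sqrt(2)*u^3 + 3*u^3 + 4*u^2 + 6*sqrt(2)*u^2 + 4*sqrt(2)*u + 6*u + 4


(1) = (w - 7)*(w - 1)*(w + 1)*(w + 4)
(2) = q^4 + q^3 + 2*sqrt(2)*q^3 - 25*q^2/2 + 2*sqrt(2)*q^2 - 21*q/2 - 4*sqrt(2)*q + 21
(3) = (c - 4*z)*(c + z)^2
(4) = v*(v + 1)
(5) = (u + 1)*(u + 2)*(u + sqrt(2))^2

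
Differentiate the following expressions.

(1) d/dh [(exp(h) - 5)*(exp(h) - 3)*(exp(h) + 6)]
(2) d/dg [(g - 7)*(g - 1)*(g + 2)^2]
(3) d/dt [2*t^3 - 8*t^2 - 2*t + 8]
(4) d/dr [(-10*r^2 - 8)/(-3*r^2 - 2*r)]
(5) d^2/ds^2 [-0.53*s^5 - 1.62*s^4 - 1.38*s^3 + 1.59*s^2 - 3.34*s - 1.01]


(1) = (3*exp(2*h) - 4*exp(h) - 33)*exp(h)
(2) = 4*g^3 - 12*g^2 - 42*g - 4
(3) = 6*t^2 - 16*t - 2
(4) = 4*(5*r^2 - 12*r - 4)/(r^2*(9*r^2 + 12*r + 4))
(5) = -10.6*s^3 - 19.44*s^2 - 8.28*s + 3.18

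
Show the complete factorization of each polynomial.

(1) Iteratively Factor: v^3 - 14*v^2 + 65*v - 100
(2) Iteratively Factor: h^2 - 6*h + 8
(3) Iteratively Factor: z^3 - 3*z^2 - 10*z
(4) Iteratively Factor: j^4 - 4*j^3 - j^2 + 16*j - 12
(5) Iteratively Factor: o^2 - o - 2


(1) = (v - 5)*(v^2 - 9*v + 20) = (v - 5)^2*(v - 4)
(2) = (h - 2)*(h - 4)
(3) = (z)*(z^2 - 3*z - 10) = z*(z - 5)*(z + 2)
(4) = (j - 1)*(j^3 - 3*j^2 - 4*j + 12) = (j - 2)*(j - 1)*(j^2 - j - 6) = (j - 3)*(j - 2)*(j - 1)*(j + 2)
(5) = (o - 2)*(o + 1)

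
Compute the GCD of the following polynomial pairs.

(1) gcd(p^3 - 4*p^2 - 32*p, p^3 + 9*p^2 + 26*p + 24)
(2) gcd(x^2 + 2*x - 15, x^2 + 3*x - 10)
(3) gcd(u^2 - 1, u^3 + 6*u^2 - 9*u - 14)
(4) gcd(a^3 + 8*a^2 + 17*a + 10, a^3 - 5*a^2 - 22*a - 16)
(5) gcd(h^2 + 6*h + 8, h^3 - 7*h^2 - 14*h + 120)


(1) = gcd(p*(p - 8)*(p + 4), (p + 2)*(p + 3)*(p + 4)) = p + 4
(2) = x + 5
(3) = gcd((u - 1)*(u + 1), (u - 2)*(u + 1)*(u + 7)) = u + 1
(4) = gcd((a + 1)*(a + 2)*(a + 5), (a - 8)*(a + 1)*(a + 2)) = a^2 + 3*a + 2
(5) = h + 4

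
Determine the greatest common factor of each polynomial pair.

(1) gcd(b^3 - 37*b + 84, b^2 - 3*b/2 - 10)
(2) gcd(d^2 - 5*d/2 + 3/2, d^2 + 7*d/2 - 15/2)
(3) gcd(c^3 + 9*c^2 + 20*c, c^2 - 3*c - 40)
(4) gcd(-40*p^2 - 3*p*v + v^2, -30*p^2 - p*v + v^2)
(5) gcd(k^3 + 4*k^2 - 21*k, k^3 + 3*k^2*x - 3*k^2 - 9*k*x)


(1) = gcd((b - 4)*(b - 3)*(b + 7), (b - 4)*(b + 5/2)) = b - 4
(2) = d - 3/2
(3) = c + 5
(4) = 5*p + v
(5) = gcd(k*(k - 3)*(k + 7), k*(k - 3)*(k + 3*x)) = k^2 - 3*k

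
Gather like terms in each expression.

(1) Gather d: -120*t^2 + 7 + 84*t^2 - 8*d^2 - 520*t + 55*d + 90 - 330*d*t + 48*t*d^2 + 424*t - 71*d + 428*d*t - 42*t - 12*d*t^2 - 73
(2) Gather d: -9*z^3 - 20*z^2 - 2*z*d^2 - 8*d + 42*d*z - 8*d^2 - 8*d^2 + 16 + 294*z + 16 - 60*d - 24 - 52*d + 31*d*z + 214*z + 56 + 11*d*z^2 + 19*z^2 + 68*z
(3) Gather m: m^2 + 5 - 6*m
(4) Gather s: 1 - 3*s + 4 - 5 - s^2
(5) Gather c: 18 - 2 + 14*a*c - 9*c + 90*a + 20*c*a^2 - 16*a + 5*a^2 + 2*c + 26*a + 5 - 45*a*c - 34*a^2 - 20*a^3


(1) = d^2*(48*t - 8) + d*(-12*t^2 + 98*t - 16) - 36*t^2 - 138*t + 24
(2) = d^2*(-2*z - 16) + d*(11*z^2 + 73*z - 120) - 9*z^3 - z^2 + 576*z + 64
(3) = m^2 - 6*m + 5
(4) = -s^2 - 3*s
(5) = -20*a^3 - 29*a^2 + 100*a + c*(20*a^2 - 31*a - 7) + 21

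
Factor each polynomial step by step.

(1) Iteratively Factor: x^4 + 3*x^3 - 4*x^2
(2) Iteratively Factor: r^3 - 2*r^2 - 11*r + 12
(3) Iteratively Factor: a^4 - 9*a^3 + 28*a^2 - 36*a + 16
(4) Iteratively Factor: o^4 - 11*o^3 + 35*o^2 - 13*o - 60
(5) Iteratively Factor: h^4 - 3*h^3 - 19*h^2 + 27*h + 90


(1) = (x)*(x^3 + 3*x^2 - 4*x) = x^2*(x^2 + 3*x - 4) = x^2*(x + 4)*(x - 1)
(2) = (r - 4)*(r^2 + 2*r - 3) = (r - 4)*(r + 3)*(r - 1)
(3) = (a - 2)*(a^3 - 7*a^2 + 14*a - 8) = (a - 4)*(a - 2)*(a^2 - 3*a + 2) = (a - 4)*(a - 2)*(a - 1)*(a - 2)
(4) = (o - 5)*(o^3 - 6*o^2 + 5*o + 12) = (o - 5)*(o + 1)*(o^2 - 7*o + 12) = (o - 5)*(o - 4)*(o + 1)*(o - 3)
(5) = (h + 3)*(h^3 - 6*h^2 - h + 30) = (h - 3)*(h + 3)*(h^2 - 3*h - 10) = (h - 3)*(h + 2)*(h + 3)*(h - 5)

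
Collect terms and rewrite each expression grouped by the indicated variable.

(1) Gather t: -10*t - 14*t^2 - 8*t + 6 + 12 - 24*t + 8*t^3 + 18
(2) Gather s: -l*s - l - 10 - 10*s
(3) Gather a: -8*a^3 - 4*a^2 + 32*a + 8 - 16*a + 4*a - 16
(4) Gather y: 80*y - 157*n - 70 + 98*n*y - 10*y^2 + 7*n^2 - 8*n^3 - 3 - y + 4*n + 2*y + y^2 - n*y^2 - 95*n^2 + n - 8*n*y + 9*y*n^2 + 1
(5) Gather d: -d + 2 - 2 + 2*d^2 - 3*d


(1) = 8*t^3 - 14*t^2 - 42*t + 36
(2) = -l + s*(-l - 10) - 10
(3) = -8*a^3 - 4*a^2 + 20*a - 8
(4) = -8*n^3 - 88*n^2 - 152*n + y^2*(-n - 9) + y*(9*n^2 + 90*n + 81) - 72
(5) = 2*d^2 - 4*d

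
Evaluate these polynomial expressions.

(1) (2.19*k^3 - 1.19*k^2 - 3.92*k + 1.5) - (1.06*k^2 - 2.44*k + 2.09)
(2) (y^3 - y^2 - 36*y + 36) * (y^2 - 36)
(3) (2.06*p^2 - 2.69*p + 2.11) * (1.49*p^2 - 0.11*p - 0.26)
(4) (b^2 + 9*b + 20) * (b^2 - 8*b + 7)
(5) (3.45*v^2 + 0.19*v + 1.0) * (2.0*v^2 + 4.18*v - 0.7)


(1) = 2.19*k^3 - 2.25*k^2 - 1.48*k - 0.59
(2) = y^5 - y^4 - 72*y^3 + 72*y^2 + 1296*y - 1296
(3) = 3.0694*p^4 - 4.2347*p^3 + 2.9042*p^2 + 0.4673*p - 0.5486
(4) = b^4 + b^3 - 45*b^2 - 97*b + 140
(5) = 6.9*v^4 + 14.801*v^3 + 0.3792*v^2 + 4.047*v - 0.7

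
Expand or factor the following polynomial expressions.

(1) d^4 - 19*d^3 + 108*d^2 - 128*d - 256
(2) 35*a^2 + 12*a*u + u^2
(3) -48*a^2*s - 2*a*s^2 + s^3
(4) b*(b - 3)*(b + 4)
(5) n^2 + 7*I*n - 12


(1) = (d - 8)^2*(d - 4)*(d + 1)
(2) = (5*a + u)*(7*a + u)
(3) = s*(-8*a + s)*(6*a + s)
(4) = b^3 + b^2 - 12*b
(5) = (n + 3*I)*(n + 4*I)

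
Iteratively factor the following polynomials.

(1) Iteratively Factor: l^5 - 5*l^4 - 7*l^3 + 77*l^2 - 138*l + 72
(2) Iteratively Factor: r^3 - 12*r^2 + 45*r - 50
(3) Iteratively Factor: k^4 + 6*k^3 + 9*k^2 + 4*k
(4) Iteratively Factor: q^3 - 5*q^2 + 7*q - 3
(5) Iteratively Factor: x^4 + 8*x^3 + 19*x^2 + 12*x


(1) = (l - 1)*(l^4 - 4*l^3 - 11*l^2 + 66*l - 72) = (l - 3)*(l - 1)*(l^3 - l^2 - 14*l + 24) = (l - 3)*(l - 1)*(l + 4)*(l^2 - 5*l + 6) = (l - 3)*(l - 2)*(l - 1)*(l + 4)*(l - 3)
(2) = (r - 5)*(r^2 - 7*r + 10) = (r - 5)^2*(r - 2)
(3) = (k + 1)*(k^3 + 5*k^2 + 4*k) = (k + 1)^2*(k^2 + 4*k) = (k + 1)^2*(k + 4)*(k)
(4) = (q - 3)*(q^2 - 2*q + 1) = (q - 3)*(q - 1)*(q - 1)
(5) = (x + 3)*(x^3 + 5*x^2 + 4*x) = (x + 1)*(x + 3)*(x^2 + 4*x) = (x + 1)*(x + 3)*(x + 4)*(x)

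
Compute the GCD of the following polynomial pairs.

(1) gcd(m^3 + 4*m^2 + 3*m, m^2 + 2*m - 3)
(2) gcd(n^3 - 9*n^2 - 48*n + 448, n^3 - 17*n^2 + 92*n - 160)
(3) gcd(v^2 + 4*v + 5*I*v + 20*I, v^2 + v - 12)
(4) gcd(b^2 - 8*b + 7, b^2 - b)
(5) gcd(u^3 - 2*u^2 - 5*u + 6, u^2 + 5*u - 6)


(1) = gcd(m*(m + 1)*(m + 3), (m - 1)*(m + 3)) = m + 3
(2) = gcd((n - 8)^2*(n + 7), (n - 8)*(n - 5)*(n - 4)) = n - 8
(3) = v + 4
(4) = b - 1
(5) = gcd((u - 3)*(u - 1)*(u + 2), (u - 1)*(u + 6)) = u - 1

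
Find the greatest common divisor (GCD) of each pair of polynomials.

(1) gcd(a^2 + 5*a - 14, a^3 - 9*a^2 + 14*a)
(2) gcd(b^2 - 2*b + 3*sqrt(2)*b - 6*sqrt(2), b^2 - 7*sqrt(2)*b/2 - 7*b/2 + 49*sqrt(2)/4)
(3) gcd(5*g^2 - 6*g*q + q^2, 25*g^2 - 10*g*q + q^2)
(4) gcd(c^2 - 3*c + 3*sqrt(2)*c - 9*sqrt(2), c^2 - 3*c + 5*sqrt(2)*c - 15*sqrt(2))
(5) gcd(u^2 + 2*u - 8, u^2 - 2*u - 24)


(1) = a - 2
(2) = 1
(3) = -5*g + q
(4) = gcd((c - 3)*(c + 3*sqrt(2)), (c - 3)*(c + 5*sqrt(2))) = c - 3
(5) = u + 4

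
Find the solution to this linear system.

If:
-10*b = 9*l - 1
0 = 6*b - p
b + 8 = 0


Then:
b = -8
l = 9
p = -48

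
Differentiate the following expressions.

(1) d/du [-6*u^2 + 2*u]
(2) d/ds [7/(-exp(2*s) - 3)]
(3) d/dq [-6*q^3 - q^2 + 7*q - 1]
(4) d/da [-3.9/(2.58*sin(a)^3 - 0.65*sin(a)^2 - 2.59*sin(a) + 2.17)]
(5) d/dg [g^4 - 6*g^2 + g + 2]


(1) = 2 - 12*u
(2) = 14*exp(2*s)/(exp(2*s) + 3)^2
(3) = -18*q^2 - 2*q + 7
(4) = (30.186*sin(a)^2 - 5.07*sin(a) - 10.101)*cos(a)/(2.58*sin(a)^3 - 0.65*sin(a)^2 - 2.59*sin(a) + 2.17)^2
(5) = 4*g^3 - 12*g + 1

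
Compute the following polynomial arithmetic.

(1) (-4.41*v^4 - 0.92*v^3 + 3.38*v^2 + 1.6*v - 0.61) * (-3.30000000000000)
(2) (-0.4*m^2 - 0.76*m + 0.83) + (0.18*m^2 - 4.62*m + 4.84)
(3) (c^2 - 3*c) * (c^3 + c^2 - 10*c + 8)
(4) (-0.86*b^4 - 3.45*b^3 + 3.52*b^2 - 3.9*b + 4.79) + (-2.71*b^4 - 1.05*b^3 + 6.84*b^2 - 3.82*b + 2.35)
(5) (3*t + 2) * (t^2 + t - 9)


(1) = 14.553*v^4 + 3.036*v^3 - 11.154*v^2 - 5.28*v + 2.013
(2) = -0.22*m^2 - 5.38*m + 5.67
(3) = c^5 - 2*c^4 - 13*c^3 + 38*c^2 - 24*c
(4) = -3.57*b^4 - 4.5*b^3 + 10.36*b^2 - 7.72*b + 7.14
(5) = 3*t^3 + 5*t^2 - 25*t - 18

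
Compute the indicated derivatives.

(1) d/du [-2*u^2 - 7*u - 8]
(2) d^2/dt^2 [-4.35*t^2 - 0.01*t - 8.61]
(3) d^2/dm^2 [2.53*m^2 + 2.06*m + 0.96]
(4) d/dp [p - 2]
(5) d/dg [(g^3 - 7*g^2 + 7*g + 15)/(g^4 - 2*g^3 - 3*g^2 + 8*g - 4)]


(1) = -4*u - 7
(2) = -8.70000000000000
(3) = 5.06000000000000
(4) = 1
(5) = (-g^5 + 13*g^4 - 25*g^3 - 41*g^2 + 2*g + 148)/(g^7 - 3*g^6 - 5*g^5 + 23*g^4 - 8*g^3 - 40*g^2 + 48*g - 16)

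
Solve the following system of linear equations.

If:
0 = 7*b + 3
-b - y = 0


Then:
b = -3/7
y = 3/7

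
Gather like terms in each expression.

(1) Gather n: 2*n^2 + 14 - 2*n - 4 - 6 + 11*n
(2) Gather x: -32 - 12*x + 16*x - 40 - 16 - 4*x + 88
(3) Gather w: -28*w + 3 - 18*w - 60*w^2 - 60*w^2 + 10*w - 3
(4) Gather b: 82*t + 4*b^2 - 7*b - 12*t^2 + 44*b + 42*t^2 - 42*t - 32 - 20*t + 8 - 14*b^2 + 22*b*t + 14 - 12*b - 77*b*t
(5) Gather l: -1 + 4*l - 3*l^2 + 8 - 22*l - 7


(1) = 2*n^2 + 9*n + 4
(2) = 0
(3) = -120*w^2 - 36*w
(4) = -10*b^2 + b*(25 - 55*t) + 30*t^2 + 20*t - 10
(5) = -3*l^2 - 18*l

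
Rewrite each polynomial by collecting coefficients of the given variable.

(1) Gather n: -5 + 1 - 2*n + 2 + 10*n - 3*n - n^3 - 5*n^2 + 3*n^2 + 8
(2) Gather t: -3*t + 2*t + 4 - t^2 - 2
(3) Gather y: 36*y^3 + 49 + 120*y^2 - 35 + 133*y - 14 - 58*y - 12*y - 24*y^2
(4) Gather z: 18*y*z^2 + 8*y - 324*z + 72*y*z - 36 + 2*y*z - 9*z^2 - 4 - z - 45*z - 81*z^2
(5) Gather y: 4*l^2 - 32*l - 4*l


(1) = -n^3 - 2*n^2 + 5*n + 6
(2) = -t^2 - t + 2
(3) = 36*y^3 + 96*y^2 + 63*y
(4) = 8*y + z^2*(18*y - 90) + z*(74*y - 370) - 40
(5) = 4*l^2 - 36*l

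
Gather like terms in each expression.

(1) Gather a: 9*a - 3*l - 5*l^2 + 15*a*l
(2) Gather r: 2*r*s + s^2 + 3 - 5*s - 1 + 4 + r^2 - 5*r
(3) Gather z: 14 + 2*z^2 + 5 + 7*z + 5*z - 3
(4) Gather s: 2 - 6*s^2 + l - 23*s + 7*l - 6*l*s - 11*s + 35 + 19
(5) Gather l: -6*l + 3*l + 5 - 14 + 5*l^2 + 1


(1) = a*(15*l + 9) - 5*l^2 - 3*l
(2) = r^2 + r*(2*s - 5) + s^2 - 5*s + 6
(3) = 2*z^2 + 12*z + 16
(4) = 8*l - 6*s^2 + s*(-6*l - 34) + 56
(5) = 5*l^2 - 3*l - 8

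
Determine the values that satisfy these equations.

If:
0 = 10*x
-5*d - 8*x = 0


Then:
d = 0
x = 0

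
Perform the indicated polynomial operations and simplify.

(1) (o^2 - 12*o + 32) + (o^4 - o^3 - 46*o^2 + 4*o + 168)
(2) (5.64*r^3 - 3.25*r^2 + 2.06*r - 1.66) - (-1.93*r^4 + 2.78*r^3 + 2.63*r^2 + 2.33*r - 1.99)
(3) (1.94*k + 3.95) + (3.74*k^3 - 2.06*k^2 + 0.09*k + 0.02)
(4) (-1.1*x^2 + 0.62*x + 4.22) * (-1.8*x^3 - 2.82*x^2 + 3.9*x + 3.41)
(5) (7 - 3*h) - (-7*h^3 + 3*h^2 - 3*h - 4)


(1) = o^4 - o^3 - 45*o^2 - 8*o + 200
(2) = 1.93*r^4 + 2.86*r^3 - 5.88*r^2 - 0.27*r + 0.33
(3) = 3.74*k^3 - 2.06*k^2 + 2.03*k + 3.97
(4) = 1.98*x^5 + 1.986*x^4 - 13.6344*x^3 - 13.2334*x^2 + 18.5722*x + 14.3902
(5) = 7*h^3 - 3*h^2 + 11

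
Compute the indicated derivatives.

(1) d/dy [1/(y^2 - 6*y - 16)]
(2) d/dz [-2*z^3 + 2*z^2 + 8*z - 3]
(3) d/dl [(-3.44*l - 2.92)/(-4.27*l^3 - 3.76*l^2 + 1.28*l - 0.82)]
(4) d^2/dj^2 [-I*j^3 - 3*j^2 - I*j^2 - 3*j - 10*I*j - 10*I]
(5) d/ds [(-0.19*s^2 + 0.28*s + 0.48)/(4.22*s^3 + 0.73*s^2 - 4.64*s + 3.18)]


(1) = 2*(3 - y)/(-y^2 + 6*y + 16)^2
(2) = -6*z^2 + 4*z + 8
(3) = (-29.3776*l^3 - 50.3396*l^2 - 21.9584*l + 6.5584)/(18.2329*l^6 + 32.1104*l^5 + 3.2064*l^4 - 2.6228*l^3 + 7.8048*l^2 - 2.0992*l + 0.6724)
(4) = -6*I*j - 6 - 2*I
(5) = (0.8018*s^4 - 2.3632*s^3 - 5.3996*s^2 - 1.9092*s + 3.1176)/(17.8084*s^6 + 6.1612*s^5 - 38.6287*s^4 + 20.0648*s^3 + 26.1724*s^2 - 29.5104*s + 10.1124)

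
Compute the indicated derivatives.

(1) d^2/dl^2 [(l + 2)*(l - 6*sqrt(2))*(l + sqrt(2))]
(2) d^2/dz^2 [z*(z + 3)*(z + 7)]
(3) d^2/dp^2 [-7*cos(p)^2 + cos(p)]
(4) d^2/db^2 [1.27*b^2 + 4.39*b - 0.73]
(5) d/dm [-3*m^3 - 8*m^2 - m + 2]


(1) = 6*l - 10*sqrt(2) + 4
(2) = 6*z + 20
(3) = -cos(p) + 14*cos(2*p)
(4) = 2.54000000000000
(5) = -9*m^2 - 16*m - 1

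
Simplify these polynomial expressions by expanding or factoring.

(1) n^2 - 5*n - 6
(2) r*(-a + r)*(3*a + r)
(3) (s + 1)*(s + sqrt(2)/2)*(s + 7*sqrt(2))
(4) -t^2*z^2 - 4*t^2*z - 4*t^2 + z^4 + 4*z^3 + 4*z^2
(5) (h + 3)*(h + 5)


(1) = (n - 6)*(n + 1)
(2) = -3*a^2*r + 2*a*r^2 + r^3
(3) = s^3 + s^2 + 15*sqrt(2)*s^2/2 + 7*s + 15*sqrt(2)*s/2 + 7
(4) = (-t + z)*(t + z)*(z + 2)^2
(5) = h^2 + 8*h + 15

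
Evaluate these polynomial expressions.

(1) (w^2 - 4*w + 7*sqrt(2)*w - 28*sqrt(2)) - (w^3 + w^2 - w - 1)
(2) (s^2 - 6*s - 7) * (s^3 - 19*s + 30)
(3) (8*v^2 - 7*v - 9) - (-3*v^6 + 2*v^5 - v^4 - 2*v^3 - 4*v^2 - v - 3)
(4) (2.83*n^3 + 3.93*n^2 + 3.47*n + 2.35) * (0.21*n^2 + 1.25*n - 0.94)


(1) = -w^3 - 3*w + 7*sqrt(2)*w - 28*sqrt(2) + 1
(2) = s^5 - 6*s^4 - 26*s^3 + 144*s^2 - 47*s - 210
(3) = 3*v^6 - 2*v^5 + v^4 + 2*v^3 + 12*v^2 - 6*v - 6
(4) = 0.5943*n^5 + 4.3628*n^4 + 2.981*n^3 + 1.1368*n^2 - 0.3243*n - 2.209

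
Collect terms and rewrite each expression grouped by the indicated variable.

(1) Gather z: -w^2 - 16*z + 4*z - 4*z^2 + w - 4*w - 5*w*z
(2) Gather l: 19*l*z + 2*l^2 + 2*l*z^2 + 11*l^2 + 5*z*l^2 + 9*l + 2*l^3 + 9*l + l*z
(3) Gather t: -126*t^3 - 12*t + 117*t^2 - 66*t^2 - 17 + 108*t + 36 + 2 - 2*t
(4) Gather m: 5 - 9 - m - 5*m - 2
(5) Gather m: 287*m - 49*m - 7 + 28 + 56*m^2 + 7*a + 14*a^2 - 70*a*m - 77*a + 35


(1) = -w^2 - 3*w - 4*z^2 + z*(-5*w - 12)
(2) = 2*l^3 + l^2*(5*z + 13) + l*(2*z^2 + 20*z + 18)
(3) = -126*t^3 + 51*t^2 + 94*t + 21
(4) = -6*m - 6
(5) = 14*a^2 - 70*a + 56*m^2 + m*(238 - 70*a) + 56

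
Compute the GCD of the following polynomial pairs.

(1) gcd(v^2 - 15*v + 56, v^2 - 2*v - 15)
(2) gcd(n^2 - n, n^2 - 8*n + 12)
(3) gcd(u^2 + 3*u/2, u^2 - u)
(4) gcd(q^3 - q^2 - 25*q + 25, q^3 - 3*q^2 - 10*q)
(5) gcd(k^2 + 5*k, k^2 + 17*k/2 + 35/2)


(1) = 1
(2) = 1
(3) = u
(4) = q - 5
(5) = gcd(k*(k + 5), (k + 7/2)*(k + 5)) = k + 5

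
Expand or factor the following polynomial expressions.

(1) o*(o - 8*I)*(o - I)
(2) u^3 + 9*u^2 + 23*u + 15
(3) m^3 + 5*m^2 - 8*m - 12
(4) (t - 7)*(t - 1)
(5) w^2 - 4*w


(1) = o^3 - 9*I*o^2 - 8*o
(2) = (u + 1)*(u + 3)*(u + 5)
(3) = (m - 2)*(m + 1)*(m + 6)
(4) = t^2 - 8*t + 7
(5) = w*(w - 4)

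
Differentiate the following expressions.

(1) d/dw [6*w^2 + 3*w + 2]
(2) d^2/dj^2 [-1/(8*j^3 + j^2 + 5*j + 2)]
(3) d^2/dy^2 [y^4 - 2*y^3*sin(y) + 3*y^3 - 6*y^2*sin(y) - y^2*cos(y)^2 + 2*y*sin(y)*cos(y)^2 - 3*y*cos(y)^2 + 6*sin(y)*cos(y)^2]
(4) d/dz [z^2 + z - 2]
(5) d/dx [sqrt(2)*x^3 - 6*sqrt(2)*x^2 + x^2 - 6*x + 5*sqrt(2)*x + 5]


(1) = 12*w + 3
(2) = 2*((24*j + 1)*(8*j^3 + j^2 + 5*j + 2) - (24*j^2 + 2*j + 5)^2)/(8*j^3 + j^2 + 5*j + 2)^3
(3) = 2*y^3*sin(y) + 6*y^2*sin(y) - 12*y^2*cos(y) + 2*y^2*cos(2*y) + 12*y^2 - 25*y*sin(y)/2 + 4*y*sin(2*y) - 9*y*sin(3*y)/2 - 24*y*cos(y) + 6*y*cos(2*y) + 18*y - 27*sin(y)/2 + 6*sin(2*y) - 27*sin(3*y)/2 + cos(y) - cos(2*y) + 3*cos(3*y) - 1
(4) = 2*z + 1
(5) = 3*sqrt(2)*x^2 - 12*sqrt(2)*x + 2*x - 6 + 5*sqrt(2)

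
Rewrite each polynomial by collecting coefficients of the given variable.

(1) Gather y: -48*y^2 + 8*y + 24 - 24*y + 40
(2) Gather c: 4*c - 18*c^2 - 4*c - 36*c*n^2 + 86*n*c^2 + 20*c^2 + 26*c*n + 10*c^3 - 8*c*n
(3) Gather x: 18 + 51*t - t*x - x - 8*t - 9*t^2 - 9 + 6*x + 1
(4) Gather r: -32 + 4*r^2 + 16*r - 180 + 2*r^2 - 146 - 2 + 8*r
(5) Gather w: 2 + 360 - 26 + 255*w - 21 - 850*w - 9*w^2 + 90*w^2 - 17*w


(1) = -48*y^2 - 16*y + 64
(2) = 10*c^3 + c^2*(86*n + 2) + c*(-36*n^2 + 18*n)
(3) = -9*t^2 + 43*t + x*(5 - t) + 10
(4) = 6*r^2 + 24*r - 360
(5) = 81*w^2 - 612*w + 315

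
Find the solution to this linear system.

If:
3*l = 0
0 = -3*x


Then:
l = 0
x = 0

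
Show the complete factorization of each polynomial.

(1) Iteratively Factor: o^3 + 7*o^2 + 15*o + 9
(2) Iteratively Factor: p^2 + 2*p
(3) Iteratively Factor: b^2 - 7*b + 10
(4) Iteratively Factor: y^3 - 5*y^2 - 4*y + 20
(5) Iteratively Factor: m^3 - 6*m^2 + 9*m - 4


(1) = (o + 3)*(o^2 + 4*o + 3) = (o + 3)^2*(o + 1)
(2) = (p + 2)*(p)
(3) = (b - 2)*(b - 5)
(4) = (y - 2)*(y^2 - 3*y - 10) = (y - 2)*(y + 2)*(y - 5)
(5) = (m - 4)*(m^2 - 2*m + 1) = (m - 4)*(m - 1)*(m - 1)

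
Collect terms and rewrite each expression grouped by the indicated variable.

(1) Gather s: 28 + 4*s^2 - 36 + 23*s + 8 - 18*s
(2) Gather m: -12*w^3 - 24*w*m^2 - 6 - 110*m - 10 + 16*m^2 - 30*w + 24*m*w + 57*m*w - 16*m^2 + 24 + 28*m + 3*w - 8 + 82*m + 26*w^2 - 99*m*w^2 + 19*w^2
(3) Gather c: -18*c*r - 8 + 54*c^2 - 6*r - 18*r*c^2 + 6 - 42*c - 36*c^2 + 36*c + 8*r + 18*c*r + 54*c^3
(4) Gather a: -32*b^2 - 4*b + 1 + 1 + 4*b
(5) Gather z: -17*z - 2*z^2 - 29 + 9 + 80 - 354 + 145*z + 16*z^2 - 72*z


(1) = 4*s^2 + 5*s
(2) = -24*m^2*w + m*(-99*w^2 + 81*w) - 12*w^3 + 45*w^2 - 27*w
(3) = 54*c^3 + c^2*(18 - 18*r) - 6*c + 2*r - 2
(4) = 2 - 32*b^2
(5) = 14*z^2 + 56*z - 294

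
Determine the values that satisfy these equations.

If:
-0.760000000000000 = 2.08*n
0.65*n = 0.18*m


Then:
m = -1.32
n = -0.37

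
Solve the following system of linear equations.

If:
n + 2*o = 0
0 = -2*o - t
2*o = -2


Then:
n = 2
o = -1
t = 2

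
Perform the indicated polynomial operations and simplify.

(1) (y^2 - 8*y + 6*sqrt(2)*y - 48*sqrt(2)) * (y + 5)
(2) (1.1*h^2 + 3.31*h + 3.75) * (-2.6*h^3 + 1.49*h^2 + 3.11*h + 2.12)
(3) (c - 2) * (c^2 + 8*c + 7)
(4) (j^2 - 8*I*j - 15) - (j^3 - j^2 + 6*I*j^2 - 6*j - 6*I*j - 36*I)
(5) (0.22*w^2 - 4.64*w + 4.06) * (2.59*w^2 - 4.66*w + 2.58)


(1) = y^3 - 3*y^2 + 6*sqrt(2)*y^2 - 40*y - 18*sqrt(2)*y - 240*sqrt(2)
(2) = -2.86*h^5 - 6.967*h^4 - 1.3971*h^3 + 18.2136*h^2 + 18.6797*h + 7.95
(3) = c^3 + 6*c^2 - 9*c - 14
(4) = -j^3 + 2*j^2 - 6*I*j^2 + 6*j - 2*I*j - 15 + 36*I
(5) = 0.5698*w^4 - 13.0428*w^3 + 32.7054*w^2 - 30.8908*w + 10.4748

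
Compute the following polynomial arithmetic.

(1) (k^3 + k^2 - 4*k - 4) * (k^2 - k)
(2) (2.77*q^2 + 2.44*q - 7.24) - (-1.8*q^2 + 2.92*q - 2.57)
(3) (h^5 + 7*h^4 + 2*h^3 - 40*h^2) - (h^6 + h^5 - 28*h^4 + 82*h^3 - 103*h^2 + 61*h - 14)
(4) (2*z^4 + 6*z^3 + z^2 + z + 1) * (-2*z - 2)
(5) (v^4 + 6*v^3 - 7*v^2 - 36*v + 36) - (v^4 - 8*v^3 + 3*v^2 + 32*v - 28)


(1) = k^5 - 5*k^3 + 4*k
(2) = 4.57*q^2 - 0.48*q - 4.67
(3) = -h^6 + 35*h^4 - 80*h^3 + 63*h^2 - 61*h + 14
(4) = -4*z^5 - 16*z^4 - 14*z^3 - 4*z^2 - 4*z - 2
(5) = 14*v^3 - 10*v^2 - 68*v + 64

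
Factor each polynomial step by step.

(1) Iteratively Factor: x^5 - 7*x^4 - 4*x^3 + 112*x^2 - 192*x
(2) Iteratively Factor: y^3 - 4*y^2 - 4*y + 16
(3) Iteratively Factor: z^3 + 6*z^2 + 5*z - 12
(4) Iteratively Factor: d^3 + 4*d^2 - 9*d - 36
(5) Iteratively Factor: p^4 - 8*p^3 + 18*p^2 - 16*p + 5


(1) = (x + 4)*(x^4 - 11*x^3 + 40*x^2 - 48*x) = (x - 4)*(x + 4)*(x^3 - 7*x^2 + 12*x) = (x - 4)*(x - 3)*(x + 4)*(x^2 - 4*x) = x*(x - 4)*(x - 3)*(x + 4)*(x - 4)
(2) = (y - 2)*(y^2 - 2*y - 8) = (y - 4)*(y - 2)*(y + 2)
(3) = (z - 1)*(z^2 + 7*z + 12) = (z - 1)*(z + 3)*(z + 4)
(4) = (d + 4)*(d^2 - 9) = (d - 3)*(d + 4)*(d + 3)
(5) = (p - 1)*(p^3 - 7*p^2 + 11*p - 5) = (p - 1)^2*(p^2 - 6*p + 5) = (p - 1)^3*(p - 5)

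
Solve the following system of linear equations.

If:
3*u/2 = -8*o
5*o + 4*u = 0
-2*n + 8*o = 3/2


Then:
n = -3/4
o = 0
u = 0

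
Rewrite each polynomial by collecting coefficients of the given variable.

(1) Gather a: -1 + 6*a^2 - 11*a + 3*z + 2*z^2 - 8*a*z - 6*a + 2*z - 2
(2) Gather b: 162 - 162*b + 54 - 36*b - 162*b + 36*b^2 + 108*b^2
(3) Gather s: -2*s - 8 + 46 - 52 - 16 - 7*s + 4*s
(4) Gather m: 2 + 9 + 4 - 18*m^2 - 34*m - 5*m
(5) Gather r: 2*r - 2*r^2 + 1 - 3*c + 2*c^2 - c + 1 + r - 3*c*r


(1) = 6*a^2 + a*(-8*z - 17) + 2*z^2 + 5*z - 3
(2) = 144*b^2 - 360*b + 216
(3) = -5*s - 30
(4) = -18*m^2 - 39*m + 15
(5) = 2*c^2 - 4*c - 2*r^2 + r*(3 - 3*c) + 2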